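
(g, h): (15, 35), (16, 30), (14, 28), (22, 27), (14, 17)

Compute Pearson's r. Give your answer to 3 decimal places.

0.109

n = 5, Σg = 81, Σh = 137, Σg² = 1357, Σh² = 3927, Σgh = 2229
nΣgh − ΣgΣh = 11145 − 11097 = 48
nΣg² − (Σg)² = 6785 − 6561 = 224; nΣh² − (Σh)² = 19635 − 18769 = 866
r = 48 / √(224 × 866) = 48 / 440.4361 ≈ 0.109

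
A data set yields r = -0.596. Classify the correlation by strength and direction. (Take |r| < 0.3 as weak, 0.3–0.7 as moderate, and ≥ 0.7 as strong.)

moderate negative

r = -0.596 < 0 so the relationship is negative.
|r| = 0.596, which falls in the moderate range.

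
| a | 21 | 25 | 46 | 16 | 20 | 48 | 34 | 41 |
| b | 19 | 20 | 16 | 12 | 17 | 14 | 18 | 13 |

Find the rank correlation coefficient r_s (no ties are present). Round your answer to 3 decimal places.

Rank a: 3, 4, 7, 1, 2, 8, 5, 6
Rank b: 7, 8, 4, 1, 5, 3, 6, 2
d = rank(a) − rank(b): -4, -4, 3, 0, -3, 5, -1, 4; Σd² = 92
ρ = 1 − 6Σd² / [n(n²−1)] = 1 − 6×92 / (8×63) = 1 − 552/504 ≈ -0.095

-0.095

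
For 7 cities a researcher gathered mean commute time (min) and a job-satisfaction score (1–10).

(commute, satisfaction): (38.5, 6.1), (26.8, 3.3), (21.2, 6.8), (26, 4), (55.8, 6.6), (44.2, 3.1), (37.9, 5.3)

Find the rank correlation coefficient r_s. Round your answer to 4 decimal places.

-0.1429

Rank commute: 5, 3, 1, 2, 7, 6, 4
Rank satisfaction: 5, 2, 7, 3, 6, 1, 4
d = rank(commute) − rank(satisfaction): 0, 1, -6, -1, 1, 5, 0; Σd² = 64
ρ = 1 − 6Σd² / [n(n²−1)] = 1 − 6×64 / (7×48) = 1 − 384/336 ≈ -0.1429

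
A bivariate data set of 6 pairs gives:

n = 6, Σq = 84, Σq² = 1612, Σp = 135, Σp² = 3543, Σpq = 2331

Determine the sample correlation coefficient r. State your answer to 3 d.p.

r = (nΣpq − ΣpΣq) / √[(nΣp² − (Σp)²)(nΣq² − (Σq)²)]
Numerator: 6×2331 − 135×84 = 2646
Denominator: √[(21258 − 18225)(9672 − 7056)] = √[3033 × 2616] = 2816.7939
r = 2646 / 2816.7939 ≈ 0.939

0.939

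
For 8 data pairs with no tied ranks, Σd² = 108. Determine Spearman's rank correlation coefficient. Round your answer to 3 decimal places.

ρ = 1 − 6Σd² / [n(n²−1)] = 1 − 6×108 / (8×63)
  = 1 − 648/504 = 1 − 1.2857 ≈ -0.286

-0.286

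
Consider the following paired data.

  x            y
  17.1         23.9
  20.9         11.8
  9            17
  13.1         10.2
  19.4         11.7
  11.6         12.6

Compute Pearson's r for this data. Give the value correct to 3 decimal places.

-0.074

n = 6, Σx = 91.1, Σy = 87.2, Σx² = 1492.75, Σy² = 1399.14, Σxy = 1315.07
nΣxy − ΣxΣy = 7890.42 − 7943.92 = -53.5
nΣx² − (Σx)² = 8956.5 − 8299.21 = 657.29; nΣy² − (Σy)² = 8394.84 − 7603.84 = 791
r = -53.5 / √(657.29 × 791) = -53.5 / 721.0523 ≈ -0.074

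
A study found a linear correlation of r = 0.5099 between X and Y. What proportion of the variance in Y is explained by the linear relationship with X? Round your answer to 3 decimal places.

r² = (0.5099)² = 0.260

0.260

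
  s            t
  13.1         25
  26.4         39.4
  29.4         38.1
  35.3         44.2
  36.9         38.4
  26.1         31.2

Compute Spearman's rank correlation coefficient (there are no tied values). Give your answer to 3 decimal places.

Rank s: 1, 3, 4, 5, 6, 2
Rank t: 1, 5, 3, 6, 4, 2
d = rank(s) − rank(t): 0, -2, 1, -1, 2, 0; Σd² = 10
ρ = 1 − 6Σd² / [n(n²−1)] = 1 − 6×10 / (6×35) = 1 − 60/210 ≈ 0.714

0.714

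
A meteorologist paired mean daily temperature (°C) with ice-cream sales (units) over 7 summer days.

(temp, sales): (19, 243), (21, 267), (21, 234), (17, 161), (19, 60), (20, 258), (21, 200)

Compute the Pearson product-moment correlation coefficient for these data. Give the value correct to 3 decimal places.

0.491

n = 7, Σx = 138, Σy = 1423, Σx² = 2734, Σy² = 321179, Σxy = 28375
nΣxy − ΣxΣy = 198625 − 196374 = 2251
nΣx² − (Σx)² = 19138 − 19044 = 94; nΣy² − (Σy)² = 2248253 − 2024929 = 223324
r = 2251 / √(94 × 223324) = 2251 / 4581.7525 ≈ 0.491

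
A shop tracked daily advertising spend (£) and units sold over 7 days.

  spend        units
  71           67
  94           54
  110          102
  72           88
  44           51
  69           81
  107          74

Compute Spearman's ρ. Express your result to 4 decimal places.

0.5357

Rank spend: 3, 5, 7, 4, 1, 2, 6
Rank units: 3, 2, 7, 6, 1, 5, 4
d = rank(spend) − rank(units): 0, 3, 0, -2, 0, -3, 2; Σd² = 26
ρ = 1 − 6Σd² / [n(n²−1)] = 1 − 6×26 / (7×48) = 1 − 156/336 ≈ 0.5357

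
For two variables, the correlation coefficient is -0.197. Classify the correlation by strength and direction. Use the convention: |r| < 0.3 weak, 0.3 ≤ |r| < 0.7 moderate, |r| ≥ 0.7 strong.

weak negative

r = -0.197 < 0 so the relationship is negative.
|r| = 0.197, which falls in the weak range.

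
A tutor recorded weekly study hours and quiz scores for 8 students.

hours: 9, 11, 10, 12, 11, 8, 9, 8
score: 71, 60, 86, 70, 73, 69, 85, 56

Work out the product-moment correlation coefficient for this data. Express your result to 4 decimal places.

n = 8, Σx = 78, Σy = 570, Σx² = 776, Σy² = 41388, Σxy = 5567
nΣxy − ΣxΣy = 44536 − 44460 = 76
nΣx² − (Σx)² = 6208 − 6084 = 124; nΣy² − (Σy)² = 331104 − 324900 = 6204
r = 76 / √(124 × 6204) = 76 / 877.0952 ≈ 0.0866

0.0866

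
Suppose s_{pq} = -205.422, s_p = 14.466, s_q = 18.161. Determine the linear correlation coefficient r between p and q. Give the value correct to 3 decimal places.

r = Cov(p,q) / (s_p · s_q) = -205.422 / (14.466 × 18.161)
  = -205.422 / 262.7170 ≈ -0.782

-0.782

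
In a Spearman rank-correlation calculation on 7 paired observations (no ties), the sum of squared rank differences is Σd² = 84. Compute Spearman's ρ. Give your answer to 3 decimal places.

-0.500

ρ = 1 − 6Σd² / [n(n²−1)] = 1 − 6×84 / (7×48)
  = 1 − 504/336 = 1 − 1.5000 ≈ -0.500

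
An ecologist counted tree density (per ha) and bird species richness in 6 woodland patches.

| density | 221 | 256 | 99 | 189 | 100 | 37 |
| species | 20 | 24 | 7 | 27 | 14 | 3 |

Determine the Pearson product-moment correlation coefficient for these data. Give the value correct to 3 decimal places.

n = 6, Σx = 902, Σy = 95, Σx² = 171268, Σy² = 1959, Σxy = 17871
nΣxy − ΣxΣy = 107226 − 85690 = 21536
nΣx² − (Σx)² = 1027608 − 813604 = 214004; nΣy² − (Σy)² = 11754 − 9025 = 2729
r = 21536 / √(214004 × 2729) = 21536 / 24166.4419 ≈ 0.891

0.891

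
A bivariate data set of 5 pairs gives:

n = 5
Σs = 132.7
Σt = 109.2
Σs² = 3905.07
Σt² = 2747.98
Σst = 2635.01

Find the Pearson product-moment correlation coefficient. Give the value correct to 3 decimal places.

-0.706

r = (nΣst − ΣsΣt) / √[(nΣs² − (Σs)²)(nΣt² − (Σt)²)]
Numerator: 5×2635.01 − 132.7×109.2 = -1315.79
Denominator: √[(19525.35 − 17609.29)(13739.9 − 11924.64)] = √[1916.06 × 1815.26] = 1864.9791
r = -1315.79 / 1864.9791 ≈ -0.706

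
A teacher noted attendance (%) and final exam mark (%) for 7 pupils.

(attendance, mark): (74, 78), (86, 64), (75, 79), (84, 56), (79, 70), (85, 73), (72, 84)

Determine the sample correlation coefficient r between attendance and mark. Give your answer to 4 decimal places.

-0.8183

n = 7, Σx = 555, Σy = 504, Σx² = 44203, Σy² = 36842, Σxy = 39688
nΣxy − ΣxΣy = 277816 − 279720 = -1904
nΣx² − (Σx)² = 309421 − 308025 = 1396; nΣy² − (Σy)² = 257894 − 254016 = 3878
r = -1904 / √(1396 × 3878) = -1904 / 2326.7333 ≈ -0.8183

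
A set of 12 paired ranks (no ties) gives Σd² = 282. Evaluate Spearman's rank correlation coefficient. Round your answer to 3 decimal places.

ρ = 1 − 6Σd² / [n(n²−1)] = 1 − 6×282 / (12×143)
  = 1 − 1692/1716 = 1 − 0.9860 ≈ 0.014

0.014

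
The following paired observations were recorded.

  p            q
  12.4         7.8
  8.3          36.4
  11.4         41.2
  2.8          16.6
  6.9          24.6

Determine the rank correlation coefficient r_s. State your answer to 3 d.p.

Rank p: 5, 3, 4, 1, 2
Rank q: 1, 4, 5, 2, 3
d = rank(p) − rank(q): 4, -1, -1, -1, -1; Σd² = 20
ρ = 1 − 6Σd² / [n(n²−1)] = 1 − 6×20 / (5×24) = 1 − 120/120 ≈ 0.000

0.000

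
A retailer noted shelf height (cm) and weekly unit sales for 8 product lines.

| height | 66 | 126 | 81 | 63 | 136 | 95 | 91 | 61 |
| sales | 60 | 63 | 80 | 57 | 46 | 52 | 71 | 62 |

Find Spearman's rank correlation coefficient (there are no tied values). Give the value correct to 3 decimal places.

Rank height: 3, 7, 4, 2, 8, 6, 5, 1
Rank sales: 4, 6, 8, 3, 1, 2, 7, 5
d = rank(height) − rank(sales): -1, 1, -4, -1, 7, 4, -2, -4; Σd² = 104
ρ = 1 − 6Σd² / [n(n²−1)] = 1 − 6×104 / (8×63) = 1 − 624/504 ≈ -0.238

-0.238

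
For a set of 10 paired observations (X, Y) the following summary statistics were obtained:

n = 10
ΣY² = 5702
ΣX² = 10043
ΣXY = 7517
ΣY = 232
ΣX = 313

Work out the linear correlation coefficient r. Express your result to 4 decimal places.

0.9107

r = (nΣXY − ΣXΣY) / √[(nΣX² − (ΣX)²)(nΣY² − (ΣY)²)]
Numerator: 10×7517 − 313×232 = 2554
Denominator: √[(100430 − 97969)(57020 − 53824)] = √[2461 × 3196] = 2804.5242
r = 2554 / 2804.5242 ≈ 0.9107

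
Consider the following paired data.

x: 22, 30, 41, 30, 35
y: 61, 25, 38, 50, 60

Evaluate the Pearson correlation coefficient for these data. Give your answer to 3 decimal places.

n = 5, Σx = 158, Σy = 234, Σx² = 5190, Σy² = 11890, Σxy = 7250
nΣxy − ΣxΣy = 36250 − 36972 = -722
nΣx² − (Σx)² = 25950 − 24964 = 986; nΣy² − (Σy)² = 59450 − 54756 = 4694
r = -722 / √(986 × 4694) = -722 / 2151.3447 ≈ -0.336

-0.336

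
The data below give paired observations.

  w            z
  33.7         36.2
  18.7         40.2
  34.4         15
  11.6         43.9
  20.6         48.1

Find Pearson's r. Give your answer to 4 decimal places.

n = 5, Σw = 119, Σz = 183.4, Σw² = 3227.66, Σz² = 7392.3, Σwz = 3987.78
nΣwz − ΣwΣz = 19938.9 − 21824.6 = -1885.7
nΣw² − (Σw)² = 16138.3 − 14161 = 1977.3; nΣz² − (Σz)² = 36961.5 − 33635.56 = 3325.94
r = -1885.7 / √(1977.3 × 3325.94) = -1885.7 / 2564.4456 ≈ -0.7353

-0.7353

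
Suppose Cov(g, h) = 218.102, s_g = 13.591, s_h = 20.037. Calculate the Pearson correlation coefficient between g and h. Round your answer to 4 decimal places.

0.8009

r = Cov(g,h) / (s_g · s_h) = 218.102 / (13.591 × 20.037)
  = 218.102 / 272.3229 ≈ 0.8009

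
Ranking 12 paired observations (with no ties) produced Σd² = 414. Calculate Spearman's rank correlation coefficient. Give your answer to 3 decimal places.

ρ = 1 − 6Σd² / [n(n²−1)] = 1 − 6×414 / (12×143)
  = 1 − 2484/1716 = 1 − 1.4476 ≈ -0.448

-0.448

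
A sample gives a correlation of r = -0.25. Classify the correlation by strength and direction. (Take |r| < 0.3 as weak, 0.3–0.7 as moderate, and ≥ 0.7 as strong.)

weak negative

r = -0.25 < 0 so the relationship is negative.
|r| = 0.25, which falls in the weak range.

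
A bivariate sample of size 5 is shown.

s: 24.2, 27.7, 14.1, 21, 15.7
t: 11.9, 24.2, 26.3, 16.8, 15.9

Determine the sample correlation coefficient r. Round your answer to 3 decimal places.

n = 5, Σs = 102.7, Σt = 95.1, Σs² = 2239.23, Σt² = 1953.99, Σst = 1931.58
nΣst − ΣsΣt = 9657.9 − 9766.77 = -108.87
nΣs² − (Σs)² = 11196.15 − 10547.29 = 648.86; nΣt² − (Σt)² = 9769.95 − 9044.01 = 725.94
r = -108.87 / √(648.86 × 725.94) = -108.87 / 686.3188 ≈ -0.159

-0.159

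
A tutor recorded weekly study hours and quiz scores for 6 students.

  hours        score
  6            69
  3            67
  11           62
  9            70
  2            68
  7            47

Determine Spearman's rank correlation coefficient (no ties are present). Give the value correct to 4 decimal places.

-0.1429

Rank hours: 3, 2, 6, 5, 1, 4
Rank score: 5, 3, 2, 6, 4, 1
d = rank(hours) − rank(score): -2, -1, 4, -1, -3, 3; Σd² = 40
ρ = 1 − 6Σd² / [n(n²−1)] = 1 − 6×40 / (6×35) = 1 − 240/210 ≈ -0.1429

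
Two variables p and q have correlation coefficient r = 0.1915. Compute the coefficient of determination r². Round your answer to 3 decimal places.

r² = (0.1915)² = 0.037

0.037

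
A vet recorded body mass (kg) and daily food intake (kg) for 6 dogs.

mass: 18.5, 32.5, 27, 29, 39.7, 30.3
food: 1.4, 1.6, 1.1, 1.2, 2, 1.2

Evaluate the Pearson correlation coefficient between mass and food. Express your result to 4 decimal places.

n = 6, Σx = 177, Σy = 8.5, Σx² = 5462.68, Σy² = 12.61, Σxy = 258.16
nΣxy − ΣxΣy = 1548.96 − 1504.5 = 44.46
nΣx² − (Σx)² = 32776.08 − 31329 = 1447.08; nΣy² − (Σy)² = 75.66 − 72.25 = 3.41
r = 44.46 / √(1447.08 × 3.41) = 44.46 / 70.2463 ≈ 0.6329

0.6329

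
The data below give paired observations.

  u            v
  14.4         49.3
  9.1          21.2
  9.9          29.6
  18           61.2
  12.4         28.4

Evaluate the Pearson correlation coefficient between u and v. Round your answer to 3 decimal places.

n = 5, Σu = 63.8, Σv = 189.7, Σu² = 865.94, Σv² = 8308.09, Σuv = 2649.64
nΣuv − ΣuΣv = 13248.2 − 12102.86 = 1145.34
nΣu² − (Σu)² = 4329.7 − 4070.44 = 259.26; nΣv² − (Σv)² = 41540.45 − 35986.09 = 5554.36
r = 1145.34 / √(259.26 × 5554.36) = 1145.34 / 1200.0097 ≈ 0.954

0.954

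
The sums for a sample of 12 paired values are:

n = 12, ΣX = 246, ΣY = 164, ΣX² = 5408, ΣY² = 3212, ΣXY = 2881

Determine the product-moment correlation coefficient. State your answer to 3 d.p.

r = (nΣXY − ΣXΣY) / √[(nΣX² − (ΣX)²)(nΣY² − (ΣY)²)]
Numerator: 12×2881 − 246×164 = -5772
Denominator: √[(64896 − 60516)(38544 − 26896)] = √[4380 × 11648] = 7142.7054
r = -5772 / 7142.7054 ≈ -0.808

-0.808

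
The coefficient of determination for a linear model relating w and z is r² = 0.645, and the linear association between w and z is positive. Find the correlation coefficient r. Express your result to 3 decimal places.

0.803

|r| = √0.645 = 0.803
The association is positive, so r = 0.803.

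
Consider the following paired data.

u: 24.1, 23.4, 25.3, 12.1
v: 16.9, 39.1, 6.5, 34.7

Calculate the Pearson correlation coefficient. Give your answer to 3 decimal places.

-0.557

n = 4, Σu = 84.9, Σv = 97.2, Σu² = 1914.87, Σv² = 3060.76, Σuv = 1906.55
nΣuv − ΣuΣv = 7626.2 − 8252.28 = -626.08
nΣu² − (Σu)² = 7659.48 − 7208.01 = 451.47; nΣv² − (Σv)² = 12243.04 − 9447.84 = 2795.2
r = -626.08 / √(451.47 × 2795.2) = -626.08 / 1123.3650 ≈ -0.557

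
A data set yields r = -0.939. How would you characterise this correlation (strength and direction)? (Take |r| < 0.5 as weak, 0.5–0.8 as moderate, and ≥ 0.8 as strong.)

strong negative

r = -0.939 < 0 so the relationship is negative.
|r| = 0.939, which falls in the strong range.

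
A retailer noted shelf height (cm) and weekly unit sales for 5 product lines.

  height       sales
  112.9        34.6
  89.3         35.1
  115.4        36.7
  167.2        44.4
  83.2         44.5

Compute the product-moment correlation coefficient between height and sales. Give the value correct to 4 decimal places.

n = 5, Σx = 568, Σy = 195.3, Σx² = 68916.14, Σy² = 7727.67, Σxy = 22402.03
nΣxy − ΣxΣy = 112010.15 − 110930.4 = 1079.75
nΣx² − (Σx)² = 344580.7 − 322624 = 21956.7; nΣy² − (Σy)² = 38638.35 − 38142.09 = 496.26
r = 1079.75 / √(21956.7 × 496.26) = 1079.75 / 3300.9441 ≈ 0.3271

0.3271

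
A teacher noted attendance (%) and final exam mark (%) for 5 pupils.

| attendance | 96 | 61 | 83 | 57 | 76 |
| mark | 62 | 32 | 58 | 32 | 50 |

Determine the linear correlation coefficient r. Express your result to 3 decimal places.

0.975

n = 5, Σx = 373, Σy = 234, Σx² = 28851, Σy² = 11756, Σxy = 18342
nΣxy − ΣxΣy = 91710 − 87282 = 4428
nΣx² − (Σx)² = 144255 − 139129 = 5126; nΣy² − (Σy)² = 58780 − 54756 = 4024
r = 4428 / √(5126 × 4024) = 4428 / 4541.6984 ≈ 0.975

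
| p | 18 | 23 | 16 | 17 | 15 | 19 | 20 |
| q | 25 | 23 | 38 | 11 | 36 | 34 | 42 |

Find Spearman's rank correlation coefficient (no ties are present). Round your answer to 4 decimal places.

-0.1429

Rank p: 4, 7, 2, 3, 1, 5, 6
Rank q: 3, 2, 6, 1, 5, 4, 7
d = rank(p) − rank(q): 1, 5, -4, 2, -4, 1, -1; Σd² = 64
ρ = 1 − 6Σd² / [n(n²−1)] = 1 − 6×64 / (7×48) = 1 − 384/336 ≈ -0.1429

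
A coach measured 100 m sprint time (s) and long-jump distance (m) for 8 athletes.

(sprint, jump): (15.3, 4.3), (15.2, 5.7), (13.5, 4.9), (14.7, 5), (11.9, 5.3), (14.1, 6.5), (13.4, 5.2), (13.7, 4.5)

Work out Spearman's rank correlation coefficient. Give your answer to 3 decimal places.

Rank sprint: 8, 7, 3, 6, 1, 5, 2, 4
Rank jump: 1, 7, 3, 4, 6, 8, 5, 2
d = rank(sprint) − rank(jump): 7, 0, 0, 2, -5, -3, -3, 2; Σd² = 100
ρ = 1 − 6Σd² / [n(n²−1)] = 1 − 6×100 / (8×63) = 1 − 600/504 ≈ -0.190

-0.190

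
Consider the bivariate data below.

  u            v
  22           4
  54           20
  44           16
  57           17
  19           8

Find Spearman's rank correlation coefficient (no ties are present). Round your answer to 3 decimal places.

0.800

Rank u: 2, 4, 3, 5, 1
Rank v: 1, 5, 3, 4, 2
d = rank(u) − rank(v): 1, -1, 0, 1, -1; Σd² = 4
ρ = 1 − 6Σd² / [n(n²−1)] = 1 − 6×4 / (5×24) = 1 − 24/120 ≈ 0.800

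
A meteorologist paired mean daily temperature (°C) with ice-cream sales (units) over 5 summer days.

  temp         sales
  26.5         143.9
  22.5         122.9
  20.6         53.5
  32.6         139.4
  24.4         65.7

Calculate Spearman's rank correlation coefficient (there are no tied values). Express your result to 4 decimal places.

0.8000

Rank temp: 4, 2, 1, 5, 3
Rank sales: 5, 3, 1, 4, 2
d = rank(temp) − rank(sales): -1, -1, 0, 1, 1; Σd² = 4
ρ = 1 − 6Σd² / [n(n²−1)] = 1 − 6×4 / (5×24) = 1 − 24/120 ≈ 0.8000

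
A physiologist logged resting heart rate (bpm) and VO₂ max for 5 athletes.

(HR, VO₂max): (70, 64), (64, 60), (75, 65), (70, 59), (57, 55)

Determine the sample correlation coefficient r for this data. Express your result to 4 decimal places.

0.8822

n = 5, Σx = 336, Σy = 303, Σx² = 22770, Σy² = 18427, Σxy = 20460
nΣxy − ΣxΣy = 102300 − 101808 = 492
nΣx² − (Σx)² = 113850 − 112896 = 954; nΣy² − (Σy)² = 92135 − 91809 = 326
r = 492 / √(954 × 326) = 492 / 557.6773 ≈ 0.8822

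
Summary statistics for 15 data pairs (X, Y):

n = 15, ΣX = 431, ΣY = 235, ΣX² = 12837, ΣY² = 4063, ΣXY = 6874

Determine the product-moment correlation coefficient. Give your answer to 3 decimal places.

r = (nΣXY − ΣXΣY) / √[(nΣX² − (ΣX)²)(nΣY² − (ΣY)²)]
Numerator: 15×6874 − 431×235 = 1825
Denominator: √[(192555 − 185761)(60945 − 55225)] = √[6794 × 5720] = 6233.9137
r = 1825 / 6233.9137 ≈ 0.293

0.293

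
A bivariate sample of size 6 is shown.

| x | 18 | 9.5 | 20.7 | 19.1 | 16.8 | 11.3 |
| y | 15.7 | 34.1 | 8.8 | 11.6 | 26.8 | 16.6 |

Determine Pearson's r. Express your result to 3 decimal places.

n = 6, Σx = 95.4, Σy = 113.6, Σx² = 1617.48, Σy² = 2615.1, Σxy = 1648.09
nΣxy − ΣxΣy = 9888.54 − 10837.44 = -948.9
nΣx² − (Σx)² = 9704.88 − 9101.16 = 603.72; nΣy² − (Σy)² = 15690.6 − 12904.96 = 2785.64
r = -948.9 / √(603.72 × 2785.64) = -948.9 / 1296.8217 ≈ -0.732

-0.732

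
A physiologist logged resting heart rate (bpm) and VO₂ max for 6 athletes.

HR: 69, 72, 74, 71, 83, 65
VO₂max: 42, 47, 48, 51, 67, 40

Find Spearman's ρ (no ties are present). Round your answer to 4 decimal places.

0.8286

Rank HR: 2, 4, 5, 3, 6, 1
Rank VO₂max: 2, 3, 4, 5, 6, 1
d = rank(HR) − rank(VO₂max): 0, 1, 1, -2, 0, 0; Σd² = 6
ρ = 1 − 6Σd² / [n(n²−1)] = 1 − 6×6 / (6×35) = 1 − 36/210 ≈ 0.8286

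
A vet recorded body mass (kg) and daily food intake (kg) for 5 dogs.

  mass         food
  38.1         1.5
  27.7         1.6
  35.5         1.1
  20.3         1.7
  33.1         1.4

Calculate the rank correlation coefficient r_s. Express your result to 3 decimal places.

-0.700

Rank mass: 5, 2, 4, 1, 3
Rank food: 3, 4, 1, 5, 2
d = rank(mass) − rank(food): 2, -2, 3, -4, 1; Σd² = 34
ρ = 1 − 6Σd² / [n(n²−1)] = 1 − 6×34 / (5×24) = 1 − 204/120 ≈ -0.700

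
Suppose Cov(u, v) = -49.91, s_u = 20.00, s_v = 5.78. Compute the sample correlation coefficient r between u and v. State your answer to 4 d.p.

r = Cov(u,v) / (s_u · s_v) = -49.91 / (20.00 × 5.78)
  = -49.91 / 115.6000 ≈ -0.4317

-0.4317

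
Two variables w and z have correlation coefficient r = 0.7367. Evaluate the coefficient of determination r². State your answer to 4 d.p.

r² = (0.7367)² = 0.5427

0.5427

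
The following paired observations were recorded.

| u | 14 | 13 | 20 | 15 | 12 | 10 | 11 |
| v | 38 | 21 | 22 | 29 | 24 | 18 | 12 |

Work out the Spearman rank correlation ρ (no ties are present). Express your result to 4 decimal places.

Rank u: 5, 4, 7, 6, 3, 1, 2
Rank v: 7, 3, 4, 6, 5, 2, 1
d = rank(u) − rank(v): -2, 1, 3, 0, -2, -1, 1; Σd² = 20
ρ = 1 − 6Σd² / [n(n²−1)] = 1 − 6×20 / (7×48) = 1 − 120/336 ≈ 0.6429

0.6429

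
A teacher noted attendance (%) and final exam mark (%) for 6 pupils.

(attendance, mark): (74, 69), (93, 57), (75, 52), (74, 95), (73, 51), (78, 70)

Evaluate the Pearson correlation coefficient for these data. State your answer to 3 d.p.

-0.232

n = 6, Σx = 467, Σy = 394, Σx² = 36639, Σy² = 27240, Σxy = 30520
nΣxy − ΣxΣy = 183120 − 183998 = -878
nΣx² − (Σx)² = 219834 − 218089 = 1745; nΣy² − (Σy)² = 163440 − 155236 = 8204
r = -878 / √(1745 × 8204) = -878 / 3783.6464 ≈ -0.232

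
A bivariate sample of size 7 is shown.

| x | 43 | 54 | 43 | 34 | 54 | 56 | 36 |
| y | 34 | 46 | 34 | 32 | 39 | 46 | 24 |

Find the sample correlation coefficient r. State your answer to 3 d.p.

0.897

n = 7, Σx = 320, Σy = 255, Σx² = 15118, Σy² = 9665, Σxy = 12042
nΣxy − ΣxΣy = 84294 − 81600 = 2694
nΣx² − (Σx)² = 105826 − 102400 = 3426; nΣy² − (Σy)² = 67655 − 65025 = 2630
r = 2694 / √(3426 × 2630) = 2694 / 3001.7295 ≈ 0.897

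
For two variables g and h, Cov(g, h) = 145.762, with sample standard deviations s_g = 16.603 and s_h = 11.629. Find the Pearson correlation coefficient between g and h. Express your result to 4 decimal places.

0.7549

r = Cov(g,h) / (s_g · s_h) = 145.762 / (16.603 × 11.629)
  = 145.762 / 193.0763 ≈ 0.7549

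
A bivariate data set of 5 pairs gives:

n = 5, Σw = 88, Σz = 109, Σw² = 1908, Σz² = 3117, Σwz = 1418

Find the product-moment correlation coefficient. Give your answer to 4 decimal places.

r = (nΣwz − ΣwΣz) / √[(nΣw² − (Σw)²)(nΣz² − (Σz)²)]
Numerator: 5×1418 − 88×109 = -2502
Denominator: √[(9540 − 7744)(15585 − 11881)] = √[1796 × 3704] = 2579.2216
r = -2502 / 2579.2216 ≈ -0.9701

-0.9701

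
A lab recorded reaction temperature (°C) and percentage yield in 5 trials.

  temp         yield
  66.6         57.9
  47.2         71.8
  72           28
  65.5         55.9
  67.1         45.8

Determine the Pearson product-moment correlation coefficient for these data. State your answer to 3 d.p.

-0.843

n = 5, Σx = 318.4, Σy = 259.4, Σx² = 20640.06, Σy² = 14514.1, Σxy = 15995.73
nΣxy − ΣxΣy = 79978.65 − 82592.96 = -2614.31
nΣx² − (Σx)² = 103200.3 − 101378.56 = 1821.74; nΣy² − (Σy)² = 72570.5 − 67288.36 = 5282.14
r = -2614.31 / √(1821.74 × 5282.14) = -2614.31 / 3102.0454 ≈ -0.843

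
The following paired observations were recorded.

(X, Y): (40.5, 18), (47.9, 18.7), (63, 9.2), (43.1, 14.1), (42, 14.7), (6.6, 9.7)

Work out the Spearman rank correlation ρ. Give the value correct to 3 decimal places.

-0.086

Rank X: 2, 5, 6, 4, 3, 1
Rank Y: 5, 6, 1, 3, 4, 2
d = rank(X) − rank(Y): -3, -1, 5, 1, -1, -1; Σd² = 38
ρ = 1 − 6Σd² / [n(n²−1)] = 1 − 6×38 / (6×35) = 1 − 228/210 ≈ -0.086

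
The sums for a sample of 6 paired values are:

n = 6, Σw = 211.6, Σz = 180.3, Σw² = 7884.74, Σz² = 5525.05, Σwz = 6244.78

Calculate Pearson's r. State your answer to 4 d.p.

r = (nΣwz − ΣwΣz) / √[(nΣw² − (Σw)²)(nΣz² − (Σz)²)]
Numerator: 6×6244.78 − 211.6×180.3 = -682.8
Denominator: √[(47308.44 − 44774.56)(33150.3 − 32508.09)] = √[2533.88 × 642.21] = 1275.6501
r = -682.8 / 1275.6501 ≈ -0.5353

-0.5353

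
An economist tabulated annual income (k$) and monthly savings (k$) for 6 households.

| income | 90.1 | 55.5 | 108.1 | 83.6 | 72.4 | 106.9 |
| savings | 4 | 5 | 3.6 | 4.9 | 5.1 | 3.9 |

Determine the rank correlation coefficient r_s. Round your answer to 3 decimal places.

-0.943

Rank income: 4, 1, 6, 3, 2, 5
Rank savings: 3, 5, 1, 4, 6, 2
d = rank(income) − rank(savings): 1, -4, 5, -1, -4, 3; Σd² = 68
ρ = 1 − 6Σd² / [n(n²−1)] = 1 − 6×68 / (6×35) = 1 − 408/210 ≈ -0.943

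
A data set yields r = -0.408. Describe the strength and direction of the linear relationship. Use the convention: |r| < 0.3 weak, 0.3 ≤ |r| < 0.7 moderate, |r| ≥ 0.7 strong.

moderate negative

r = -0.408 < 0 so the relationship is negative.
|r| = 0.408, which falls in the moderate range.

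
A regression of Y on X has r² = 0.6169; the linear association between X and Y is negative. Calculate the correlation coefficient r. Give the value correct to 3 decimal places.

-0.785

|r| = √0.6169 = 0.785
The association is negative, so r = −0.785.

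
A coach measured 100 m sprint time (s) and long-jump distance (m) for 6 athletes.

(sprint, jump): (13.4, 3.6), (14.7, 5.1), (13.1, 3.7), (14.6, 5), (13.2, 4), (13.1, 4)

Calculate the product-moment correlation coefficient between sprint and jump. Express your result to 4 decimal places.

n = 6, Σx = 82.1, Σy = 25.4, Σx² = 1126.27, Σy² = 109.66, Σxy = 349.88
nΣxy − ΣxΣy = 2099.28 − 2085.34 = 13.94
nΣx² − (Σx)² = 6757.62 − 6740.41 = 17.21; nΣy² − (Σy)² = 657.96 − 645.16 = 12.8
r = 13.94 / √(17.21 × 12.8) = 13.94 / 14.8421 ≈ 0.9392

0.9392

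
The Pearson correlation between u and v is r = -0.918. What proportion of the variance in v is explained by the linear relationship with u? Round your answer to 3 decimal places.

r² = (-0.918)² = 0.843

0.843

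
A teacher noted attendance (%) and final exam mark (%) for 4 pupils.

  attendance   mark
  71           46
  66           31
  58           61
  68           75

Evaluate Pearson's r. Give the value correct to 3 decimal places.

n = 4, Σx = 263, Σy = 213, Σx² = 17385, Σy² = 12423, Σxy = 13950
nΣxy − ΣxΣy = 55800 − 56019 = -219
nΣx² − (Σx)² = 69540 − 69169 = 371; nΣy² − (Σy)² = 49692 − 45369 = 4323
r = -219 / √(371 × 4323) = -219 / 1266.4253 ≈ -0.173

-0.173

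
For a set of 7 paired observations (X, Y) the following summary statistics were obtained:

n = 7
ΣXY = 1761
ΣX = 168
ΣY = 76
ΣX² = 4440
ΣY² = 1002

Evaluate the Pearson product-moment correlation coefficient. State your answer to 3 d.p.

-0.235

r = (nΣXY − ΣXΣY) / √[(nΣX² − (ΣX)²)(nΣY² − (ΣY)²)]
Numerator: 7×1761 − 168×76 = -441
Denominator: √[(31080 − 28224)(7014 − 5776)] = √[2856 × 1238] = 1880.3532
r = -441 / 1880.3532 ≈ -0.235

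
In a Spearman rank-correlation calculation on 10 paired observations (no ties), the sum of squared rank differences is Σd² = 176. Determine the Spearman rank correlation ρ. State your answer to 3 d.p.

-0.067

ρ = 1 − 6Σd² / [n(n²−1)] = 1 − 6×176 / (10×99)
  = 1 − 1056/990 = 1 − 1.0667 ≈ -0.067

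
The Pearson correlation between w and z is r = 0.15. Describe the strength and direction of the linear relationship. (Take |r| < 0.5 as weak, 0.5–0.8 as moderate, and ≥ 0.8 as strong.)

r = 0.15 > 0 so the relationship is positive.
|r| = 0.15, which falls in the weak range.

weak positive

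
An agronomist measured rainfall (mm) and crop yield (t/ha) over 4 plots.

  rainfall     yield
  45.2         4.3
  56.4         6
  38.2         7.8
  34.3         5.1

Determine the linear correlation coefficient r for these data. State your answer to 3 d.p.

-0.094

n = 4, Σx = 174.1, Σy = 23.2, Σx² = 7859.73, Σy² = 141.34, Σxy = 1005.65
nΣxy − ΣxΣy = 4022.6 − 4039.12 = -16.52
nΣx² − (Σx)² = 31438.92 − 30310.81 = 1128.11; nΣy² − (Σy)² = 565.36 − 538.24 = 27.12
r = -16.52 / √(1128.11 × 27.12) = -16.52 / 174.9124 ≈ -0.094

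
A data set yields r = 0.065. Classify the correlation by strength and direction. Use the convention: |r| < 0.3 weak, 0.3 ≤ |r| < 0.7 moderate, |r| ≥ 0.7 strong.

r = 0.065 > 0 so the relationship is positive.
|r| = 0.065, which falls in the weak range.

weak positive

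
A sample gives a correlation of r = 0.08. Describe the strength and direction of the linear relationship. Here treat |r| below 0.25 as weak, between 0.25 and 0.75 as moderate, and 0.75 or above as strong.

r = 0.08 > 0 so the relationship is positive.
|r| = 0.08, which falls in the weak range.

weak positive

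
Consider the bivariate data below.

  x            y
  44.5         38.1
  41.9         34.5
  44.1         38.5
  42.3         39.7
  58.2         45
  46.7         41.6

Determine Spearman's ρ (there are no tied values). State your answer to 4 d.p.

Rank x: 4, 1, 3, 2, 6, 5
Rank y: 2, 1, 3, 4, 6, 5
d = rank(x) − rank(y): 2, 0, 0, -2, 0, 0; Σd² = 8
ρ = 1 − 6Σd² / [n(n²−1)] = 1 − 6×8 / (6×35) = 1 − 48/210 ≈ 0.7714

0.7714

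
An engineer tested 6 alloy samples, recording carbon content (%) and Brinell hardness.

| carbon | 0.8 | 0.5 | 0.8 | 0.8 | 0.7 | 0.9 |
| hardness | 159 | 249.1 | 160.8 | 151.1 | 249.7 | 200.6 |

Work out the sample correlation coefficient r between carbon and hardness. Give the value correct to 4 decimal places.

-0.6739

n = 6, Σx = 4.5, Σy = 1170.3, Σx² = 3.47, Σy² = 238610.11, Σxy = 856.6
nΣxy − ΣxΣy = 5139.6 − 5266.35 = -126.75
nΣx² − (Σx)² = 20.82 − 20.25 = 0.57; nΣy² − (Σy)² = 1431660.66 − 1369602.09 = 62058.57
r = -126.75 / √(0.57 × 62058.57) = -126.75 / 188.0781 ≈ -0.6739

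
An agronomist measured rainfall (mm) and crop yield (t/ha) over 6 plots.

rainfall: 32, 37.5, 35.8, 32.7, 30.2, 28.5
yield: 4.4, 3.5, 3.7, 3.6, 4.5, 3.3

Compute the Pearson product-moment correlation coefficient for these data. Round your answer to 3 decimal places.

n = 6, Σx = 196.7, Σy = 23, Σx² = 6505.47, Σy² = 89.4, Σxy = 752.18
nΣxy − ΣxΣy = 4513.08 − 4524.1 = -11.02
nΣx² − (Σx)² = 39032.82 − 38690.89 = 341.93; nΣy² − (Σy)² = 536.4 − 529 = 7.4
r = -11.02 / √(341.93 × 7.4) = -11.02 / 50.3019 ≈ -0.219

-0.219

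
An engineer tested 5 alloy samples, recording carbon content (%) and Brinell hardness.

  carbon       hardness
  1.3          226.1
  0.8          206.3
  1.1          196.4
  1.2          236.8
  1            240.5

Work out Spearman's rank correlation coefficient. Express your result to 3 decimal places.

0.100

Rank carbon: 5, 1, 3, 4, 2
Rank hardness: 3, 2, 1, 4, 5
d = rank(carbon) − rank(hardness): 2, -1, 2, 0, -3; Σd² = 18
ρ = 1 − 6Σd² / [n(n²−1)] = 1 − 6×18 / (5×24) = 1 − 108/120 ≈ 0.100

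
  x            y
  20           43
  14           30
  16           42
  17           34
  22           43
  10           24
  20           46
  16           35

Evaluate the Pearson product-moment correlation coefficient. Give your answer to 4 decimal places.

n = 8, Σx = 135, Σy = 297, Σx² = 2381, Σy² = 11435, Σxy = 5196
nΣxy − ΣxΣy = 41568 − 40095 = 1473
nΣx² − (Σx)² = 19048 − 18225 = 823; nΣy² − (Σy)² = 91480 − 88209 = 3271
r = 1473 / √(823 × 3271) = 1473 / 1640.7416 ≈ 0.8978

0.8978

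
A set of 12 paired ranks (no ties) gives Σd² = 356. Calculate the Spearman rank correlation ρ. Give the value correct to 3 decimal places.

ρ = 1 − 6Σd² / [n(n²−1)] = 1 − 6×356 / (12×143)
  = 1 − 2136/1716 = 1 − 1.2448 ≈ -0.245

-0.245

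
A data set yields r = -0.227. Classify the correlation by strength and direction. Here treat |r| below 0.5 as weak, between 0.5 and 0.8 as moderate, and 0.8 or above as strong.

weak negative

r = -0.227 < 0 so the relationship is negative.
|r| = 0.227, which falls in the weak range.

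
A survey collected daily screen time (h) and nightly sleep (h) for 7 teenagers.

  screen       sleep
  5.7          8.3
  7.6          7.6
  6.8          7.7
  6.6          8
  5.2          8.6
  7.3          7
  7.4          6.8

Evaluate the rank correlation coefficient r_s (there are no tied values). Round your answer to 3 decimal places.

-0.893

Rank screen: 2, 7, 4, 3, 1, 5, 6
Rank sleep: 6, 3, 4, 5, 7, 2, 1
d = rank(screen) − rank(sleep): -4, 4, 0, -2, -6, 3, 5; Σd² = 106
ρ = 1 − 6Σd² / [n(n²−1)] = 1 − 6×106 / (7×48) = 1 − 636/336 ≈ -0.893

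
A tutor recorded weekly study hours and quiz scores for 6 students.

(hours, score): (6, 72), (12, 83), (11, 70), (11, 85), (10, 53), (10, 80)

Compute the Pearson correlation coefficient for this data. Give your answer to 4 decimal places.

n = 6, Σx = 60, Σy = 443, Σx² = 622, Σy² = 33407, Σxy = 4463
nΣxy − ΣxΣy = 26778 − 26580 = 198
nΣx² − (Σx)² = 3732 − 3600 = 132; nΣy² − (Σy)² = 200442 − 196249 = 4193
r = 198 / √(132 × 4193) = 198 / 743.9597 ≈ 0.2661

0.2661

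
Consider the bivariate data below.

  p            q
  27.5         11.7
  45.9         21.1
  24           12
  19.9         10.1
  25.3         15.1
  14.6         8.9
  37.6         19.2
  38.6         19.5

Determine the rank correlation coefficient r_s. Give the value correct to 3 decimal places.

Rank p: 5, 8, 3, 2, 4, 1, 6, 7
Rank q: 3, 8, 4, 2, 5, 1, 6, 7
d = rank(p) − rank(q): 2, 0, -1, 0, -1, 0, 0, 0; Σd² = 6
ρ = 1 − 6Σd² / [n(n²−1)] = 1 − 6×6 / (8×63) = 1 − 36/504 ≈ 0.929

0.929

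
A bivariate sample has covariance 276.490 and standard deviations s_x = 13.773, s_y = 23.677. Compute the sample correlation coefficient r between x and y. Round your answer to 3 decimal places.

0.848

r = Cov(x,y) / (s_x · s_y) = 276.490 / (13.773 × 23.677)
  = 276.490 / 326.1033 ≈ 0.848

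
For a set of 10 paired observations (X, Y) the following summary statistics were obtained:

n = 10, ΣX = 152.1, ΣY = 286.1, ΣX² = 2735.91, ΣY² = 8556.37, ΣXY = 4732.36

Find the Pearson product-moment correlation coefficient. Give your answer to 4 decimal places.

r = (nΣXY − ΣXΣY) / √[(nΣX² − (ΣX)²)(nΣY² − (ΣY)²)]
Numerator: 10×4732.36 − 152.1×286.1 = 3807.79
Denominator: √[(27359.1 − 23134.41)(85563.7 − 81853.21)] = √[4224.69 × 3710.49] = 3959.2512
r = 3807.79 / 3959.2512 ≈ 0.9617

0.9617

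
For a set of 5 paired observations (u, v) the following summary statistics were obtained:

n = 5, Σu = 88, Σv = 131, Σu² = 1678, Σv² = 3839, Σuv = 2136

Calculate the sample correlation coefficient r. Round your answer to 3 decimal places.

r = (nΣuv − ΣuΣv) / √[(nΣu² − (Σu)²)(nΣv² − (Σv)²)]
Numerator: 5×2136 − 88×131 = -848
Denominator: √[(8390 − 7744)(19195 − 17161)] = √[646 × 2034] = 1146.2827
r = -848 / 1146.2827 ≈ -0.740

-0.740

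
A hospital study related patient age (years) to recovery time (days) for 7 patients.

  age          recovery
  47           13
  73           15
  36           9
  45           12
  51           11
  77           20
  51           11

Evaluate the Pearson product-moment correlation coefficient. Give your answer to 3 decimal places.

n = 7, Σx = 380, Σy = 91, Σx² = 21990, Σy² = 1261, Σxy = 5232
nΣxy − ΣxΣy = 36624 − 34580 = 2044
nΣx² − (Σx)² = 153930 − 144400 = 9530; nΣy² − (Σy)² = 8827 − 8281 = 546
r = 2044 / √(9530 × 546) = 2044 / 2281.0918 ≈ 0.896

0.896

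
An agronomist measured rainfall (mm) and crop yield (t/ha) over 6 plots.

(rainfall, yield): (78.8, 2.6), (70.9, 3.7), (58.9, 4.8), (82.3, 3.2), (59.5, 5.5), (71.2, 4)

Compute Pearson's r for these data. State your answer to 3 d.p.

-0.924

n = 6, Σx = 421.6, Σy = 23.8, Σx² = 30088.44, Σy² = 99.98, Σxy = 1625.34
nΣxy − ΣxΣy = 9752.04 − 10034.08 = -282.04
nΣx² − (Σx)² = 180530.64 − 177746.56 = 2784.08; nΣy² − (Σy)² = 599.88 − 566.44 = 33.44
r = -282.04 / √(2784.08 × 33.44) = -282.04 / 305.1223 ≈ -0.924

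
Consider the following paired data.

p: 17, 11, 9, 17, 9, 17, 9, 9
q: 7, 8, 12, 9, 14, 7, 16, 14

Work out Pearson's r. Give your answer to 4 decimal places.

-0.8313

n = 8, Σp = 98, Σq = 87, Σp² = 1312, Σq² = 1035, Σpq = 983
nΣpq − ΣpΣq = 7864 − 8526 = -662
nΣp² − (Σp)² = 10496 − 9604 = 892; nΣq² − (Σq)² = 8280 − 7569 = 711
r = -662 / √(892 × 711) = -662 / 796.3743 ≈ -0.8313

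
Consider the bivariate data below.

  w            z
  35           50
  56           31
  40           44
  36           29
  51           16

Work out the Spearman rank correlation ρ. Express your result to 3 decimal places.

-0.500

Rank w: 1, 5, 3, 2, 4
Rank z: 5, 3, 4, 2, 1
d = rank(w) − rank(z): -4, 2, -1, 0, 3; Σd² = 30
ρ = 1 − 6Σd² / [n(n²−1)] = 1 − 6×30 / (5×24) = 1 − 180/120 ≈ -0.500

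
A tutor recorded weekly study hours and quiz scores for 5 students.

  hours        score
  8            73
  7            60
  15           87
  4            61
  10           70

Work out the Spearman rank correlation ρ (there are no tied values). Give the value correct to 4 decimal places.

Rank hours: 3, 2, 5, 1, 4
Rank score: 4, 1, 5, 2, 3
d = rank(hours) − rank(score): -1, 1, 0, -1, 1; Σd² = 4
ρ = 1 − 6Σd² / [n(n²−1)] = 1 − 6×4 / (5×24) = 1 − 24/120 ≈ 0.8000

0.8000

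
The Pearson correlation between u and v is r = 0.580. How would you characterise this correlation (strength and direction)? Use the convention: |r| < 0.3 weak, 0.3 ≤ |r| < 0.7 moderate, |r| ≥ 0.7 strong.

r = 0.580 > 0 so the relationship is positive.
|r| = 0.580, which falls in the moderate range.

moderate positive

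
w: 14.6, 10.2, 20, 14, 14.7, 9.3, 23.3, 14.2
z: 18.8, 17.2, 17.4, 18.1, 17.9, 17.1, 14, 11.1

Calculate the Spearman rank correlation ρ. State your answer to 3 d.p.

0.024

Rank w: 5, 2, 7, 3, 6, 1, 8, 4
Rank z: 8, 4, 5, 7, 6, 3, 2, 1
d = rank(w) − rank(z): -3, -2, 2, -4, 0, -2, 6, 3; Σd² = 82
ρ = 1 − 6Σd² / [n(n²−1)] = 1 − 6×82 / (8×63) = 1 − 492/504 ≈ 0.024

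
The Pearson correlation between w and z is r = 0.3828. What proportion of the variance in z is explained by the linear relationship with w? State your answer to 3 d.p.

r² = (0.3828)² = 0.147

0.147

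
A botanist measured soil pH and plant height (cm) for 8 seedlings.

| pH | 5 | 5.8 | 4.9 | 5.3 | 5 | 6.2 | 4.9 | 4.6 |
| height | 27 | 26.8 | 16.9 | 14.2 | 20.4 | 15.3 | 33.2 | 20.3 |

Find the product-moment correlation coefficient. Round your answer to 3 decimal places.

-0.244

n = 8, Σx = 41.7, Σy = 174.1, Σx² = 219.35, Σy² = 4099.07, Σxy = 901.43
nΣxy − ΣxΣy = 7211.44 − 7259.97 = -48.53
nΣx² − (Σx)² = 1754.8 − 1738.89 = 15.91; nΣy² − (Σy)² = 32792.56 − 30310.81 = 2481.75
r = -48.53 / √(15.91 × 2481.75) = -48.53 / 198.7074 ≈ -0.244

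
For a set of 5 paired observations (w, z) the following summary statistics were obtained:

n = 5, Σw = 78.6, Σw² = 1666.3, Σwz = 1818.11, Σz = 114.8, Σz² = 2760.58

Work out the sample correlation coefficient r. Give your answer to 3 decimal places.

r = (nΣwz − ΣwΣz) / √[(nΣw² − (Σw)²)(nΣz² − (Σz)²)]
Numerator: 5×1818.11 − 78.6×114.8 = 67.27
Denominator: √[(8331.5 − 6177.96)(13802.9 − 13179.04)] = √[2153.54 × 623.86] = 1159.0977
r = 67.27 / 1159.0977 ≈ 0.058

0.058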